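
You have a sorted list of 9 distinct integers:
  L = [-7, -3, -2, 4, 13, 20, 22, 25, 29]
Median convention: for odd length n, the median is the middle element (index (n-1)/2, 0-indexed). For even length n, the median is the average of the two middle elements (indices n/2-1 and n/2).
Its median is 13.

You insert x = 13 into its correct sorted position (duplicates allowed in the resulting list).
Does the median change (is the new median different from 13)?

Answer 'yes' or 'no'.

Old median = 13
Insert x = 13
New median = 13
Changed? no

Answer: no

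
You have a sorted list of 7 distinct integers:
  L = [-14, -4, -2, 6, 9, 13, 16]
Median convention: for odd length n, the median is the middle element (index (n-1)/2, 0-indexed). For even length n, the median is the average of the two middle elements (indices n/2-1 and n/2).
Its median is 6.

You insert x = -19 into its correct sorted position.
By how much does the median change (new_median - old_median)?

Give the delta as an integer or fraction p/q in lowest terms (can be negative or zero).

Old median = 6
After inserting x = -19: new sorted = [-19, -14, -4, -2, 6, 9, 13, 16]
New median = 2
Delta = 2 - 6 = -4

Answer: -4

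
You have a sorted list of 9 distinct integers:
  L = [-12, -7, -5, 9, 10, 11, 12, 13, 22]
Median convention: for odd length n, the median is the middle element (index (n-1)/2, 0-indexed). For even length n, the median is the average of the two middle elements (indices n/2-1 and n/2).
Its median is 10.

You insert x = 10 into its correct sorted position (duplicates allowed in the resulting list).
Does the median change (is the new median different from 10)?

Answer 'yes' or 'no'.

Old median = 10
Insert x = 10
New median = 10
Changed? no

Answer: no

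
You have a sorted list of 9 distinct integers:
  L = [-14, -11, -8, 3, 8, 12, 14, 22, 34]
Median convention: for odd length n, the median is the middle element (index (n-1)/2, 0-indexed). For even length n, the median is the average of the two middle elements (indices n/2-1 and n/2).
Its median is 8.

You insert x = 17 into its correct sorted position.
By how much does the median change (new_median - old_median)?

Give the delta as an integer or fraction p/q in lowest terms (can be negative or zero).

Answer: 2

Derivation:
Old median = 8
After inserting x = 17: new sorted = [-14, -11, -8, 3, 8, 12, 14, 17, 22, 34]
New median = 10
Delta = 10 - 8 = 2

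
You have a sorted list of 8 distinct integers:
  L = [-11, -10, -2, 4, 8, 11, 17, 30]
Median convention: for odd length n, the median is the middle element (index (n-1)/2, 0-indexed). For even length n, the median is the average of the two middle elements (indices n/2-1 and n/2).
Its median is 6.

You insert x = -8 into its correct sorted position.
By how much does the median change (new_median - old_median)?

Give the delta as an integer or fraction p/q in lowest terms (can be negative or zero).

Answer: -2

Derivation:
Old median = 6
After inserting x = -8: new sorted = [-11, -10, -8, -2, 4, 8, 11, 17, 30]
New median = 4
Delta = 4 - 6 = -2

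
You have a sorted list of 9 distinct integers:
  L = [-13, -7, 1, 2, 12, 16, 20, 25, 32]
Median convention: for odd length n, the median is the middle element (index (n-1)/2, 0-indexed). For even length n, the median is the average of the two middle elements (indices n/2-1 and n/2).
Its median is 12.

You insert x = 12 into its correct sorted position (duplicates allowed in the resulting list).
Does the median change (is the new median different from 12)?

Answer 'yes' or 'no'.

Answer: no

Derivation:
Old median = 12
Insert x = 12
New median = 12
Changed? no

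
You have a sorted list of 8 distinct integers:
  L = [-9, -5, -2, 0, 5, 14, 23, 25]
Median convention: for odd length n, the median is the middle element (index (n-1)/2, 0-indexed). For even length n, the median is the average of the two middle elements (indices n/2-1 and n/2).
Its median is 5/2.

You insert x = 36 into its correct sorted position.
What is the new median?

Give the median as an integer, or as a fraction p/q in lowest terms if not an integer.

Old list (sorted, length 8): [-9, -5, -2, 0, 5, 14, 23, 25]
Old median = 5/2
Insert x = 36
Old length even (8). Middle pair: indices 3,4 = 0,5.
New length odd (9). New median = single middle element.
x = 36: 8 elements are < x, 0 elements are > x.
New sorted list: [-9, -5, -2, 0, 5, 14, 23, 25, 36]
New median = 5

Answer: 5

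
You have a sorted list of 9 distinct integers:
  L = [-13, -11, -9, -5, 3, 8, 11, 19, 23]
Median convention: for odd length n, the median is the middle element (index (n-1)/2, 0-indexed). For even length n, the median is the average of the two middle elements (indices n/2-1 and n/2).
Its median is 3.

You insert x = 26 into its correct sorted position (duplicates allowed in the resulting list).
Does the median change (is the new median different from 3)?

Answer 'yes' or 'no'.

Old median = 3
Insert x = 26
New median = 11/2
Changed? yes

Answer: yes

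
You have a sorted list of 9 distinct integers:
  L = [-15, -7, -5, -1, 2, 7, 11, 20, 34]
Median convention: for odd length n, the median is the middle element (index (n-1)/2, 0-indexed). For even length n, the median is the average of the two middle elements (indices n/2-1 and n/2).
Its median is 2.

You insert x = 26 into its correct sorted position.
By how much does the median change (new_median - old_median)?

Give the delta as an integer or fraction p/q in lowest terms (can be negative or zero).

Answer: 5/2

Derivation:
Old median = 2
After inserting x = 26: new sorted = [-15, -7, -5, -1, 2, 7, 11, 20, 26, 34]
New median = 9/2
Delta = 9/2 - 2 = 5/2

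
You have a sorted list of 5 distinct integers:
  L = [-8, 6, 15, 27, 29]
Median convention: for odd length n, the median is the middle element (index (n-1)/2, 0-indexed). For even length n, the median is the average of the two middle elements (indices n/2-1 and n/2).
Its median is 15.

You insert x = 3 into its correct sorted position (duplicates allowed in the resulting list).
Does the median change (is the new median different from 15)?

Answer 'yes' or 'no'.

Answer: yes

Derivation:
Old median = 15
Insert x = 3
New median = 21/2
Changed? yes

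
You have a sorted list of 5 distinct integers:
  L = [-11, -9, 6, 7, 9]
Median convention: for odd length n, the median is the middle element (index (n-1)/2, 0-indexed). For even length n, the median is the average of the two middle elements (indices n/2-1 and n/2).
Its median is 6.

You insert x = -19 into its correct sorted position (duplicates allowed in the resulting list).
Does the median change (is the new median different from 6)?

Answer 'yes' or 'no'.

Old median = 6
Insert x = -19
New median = -3/2
Changed? yes

Answer: yes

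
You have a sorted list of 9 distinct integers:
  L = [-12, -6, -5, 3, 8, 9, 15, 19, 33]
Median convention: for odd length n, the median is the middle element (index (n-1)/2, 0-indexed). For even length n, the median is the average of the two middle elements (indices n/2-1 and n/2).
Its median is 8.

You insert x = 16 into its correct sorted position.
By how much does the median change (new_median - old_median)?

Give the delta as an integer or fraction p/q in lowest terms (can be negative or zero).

Answer: 1/2

Derivation:
Old median = 8
After inserting x = 16: new sorted = [-12, -6, -5, 3, 8, 9, 15, 16, 19, 33]
New median = 17/2
Delta = 17/2 - 8 = 1/2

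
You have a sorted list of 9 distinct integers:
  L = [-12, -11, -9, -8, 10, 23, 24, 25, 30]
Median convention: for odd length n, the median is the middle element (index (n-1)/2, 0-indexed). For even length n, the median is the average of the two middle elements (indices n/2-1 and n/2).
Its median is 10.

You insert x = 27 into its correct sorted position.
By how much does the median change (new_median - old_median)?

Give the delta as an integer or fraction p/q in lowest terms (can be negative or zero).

Answer: 13/2

Derivation:
Old median = 10
After inserting x = 27: new sorted = [-12, -11, -9, -8, 10, 23, 24, 25, 27, 30]
New median = 33/2
Delta = 33/2 - 10 = 13/2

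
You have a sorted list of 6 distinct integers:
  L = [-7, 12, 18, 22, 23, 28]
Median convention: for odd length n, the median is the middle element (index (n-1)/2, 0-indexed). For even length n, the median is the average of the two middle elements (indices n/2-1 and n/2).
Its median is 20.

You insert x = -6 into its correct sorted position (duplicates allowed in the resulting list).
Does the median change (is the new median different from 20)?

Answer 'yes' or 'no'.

Answer: yes

Derivation:
Old median = 20
Insert x = -6
New median = 18
Changed? yes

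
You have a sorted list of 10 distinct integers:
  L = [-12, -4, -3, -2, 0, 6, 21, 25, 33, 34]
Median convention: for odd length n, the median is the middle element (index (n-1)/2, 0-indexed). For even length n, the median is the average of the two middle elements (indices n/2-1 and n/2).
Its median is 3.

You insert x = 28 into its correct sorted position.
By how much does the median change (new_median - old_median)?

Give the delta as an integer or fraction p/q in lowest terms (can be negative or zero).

Answer: 3

Derivation:
Old median = 3
After inserting x = 28: new sorted = [-12, -4, -3, -2, 0, 6, 21, 25, 28, 33, 34]
New median = 6
Delta = 6 - 3 = 3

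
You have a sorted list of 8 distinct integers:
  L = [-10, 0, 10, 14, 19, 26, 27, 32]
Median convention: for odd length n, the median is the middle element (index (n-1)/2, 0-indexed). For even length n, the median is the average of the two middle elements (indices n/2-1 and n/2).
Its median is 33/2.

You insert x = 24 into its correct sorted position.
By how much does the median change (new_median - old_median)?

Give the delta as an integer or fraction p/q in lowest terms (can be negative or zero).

Old median = 33/2
After inserting x = 24: new sorted = [-10, 0, 10, 14, 19, 24, 26, 27, 32]
New median = 19
Delta = 19 - 33/2 = 5/2

Answer: 5/2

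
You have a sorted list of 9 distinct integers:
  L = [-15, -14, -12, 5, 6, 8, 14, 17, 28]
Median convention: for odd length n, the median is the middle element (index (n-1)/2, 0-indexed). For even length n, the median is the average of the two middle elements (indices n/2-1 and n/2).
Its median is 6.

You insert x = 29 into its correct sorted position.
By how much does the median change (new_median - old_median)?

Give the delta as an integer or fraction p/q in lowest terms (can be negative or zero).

Old median = 6
After inserting x = 29: new sorted = [-15, -14, -12, 5, 6, 8, 14, 17, 28, 29]
New median = 7
Delta = 7 - 6 = 1

Answer: 1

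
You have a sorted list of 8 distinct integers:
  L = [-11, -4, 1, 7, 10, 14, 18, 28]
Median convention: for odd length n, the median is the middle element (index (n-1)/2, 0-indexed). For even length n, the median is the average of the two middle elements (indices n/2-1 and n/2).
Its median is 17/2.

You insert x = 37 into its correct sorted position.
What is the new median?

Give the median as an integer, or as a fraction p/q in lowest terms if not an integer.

Answer: 10

Derivation:
Old list (sorted, length 8): [-11, -4, 1, 7, 10, 14, 18, 28]
Old median = 17/2
Insert x = 37
Old length even (8). Middle pair: indices 3,4 = 7,10.
New length odd (9). New median = single middle element.
x = 37: 8 elements are < x, 0 elements are > x.
New sorted list: [-11, -4, 1, 7, 10, 14, 18, 28, 37]
New median = 10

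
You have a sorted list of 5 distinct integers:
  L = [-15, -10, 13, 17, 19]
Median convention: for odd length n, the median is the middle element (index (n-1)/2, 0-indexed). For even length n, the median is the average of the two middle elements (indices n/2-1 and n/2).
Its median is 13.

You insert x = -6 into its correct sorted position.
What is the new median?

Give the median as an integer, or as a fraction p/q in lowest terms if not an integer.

Old list (sorted, length 5): [-15, -10, 13, 17, 19]
Old median = 13
Insert x = -6
Old length odd (5). Middle was index 2 = 13.
New length even (6). New median = avg of two middle elements.
x = -6: 2 elements are < x, 3 elements are > x.
New sorted list: [-15, -10, -6, 13, 17, 19]
New median = 7/2

Answer: 7/2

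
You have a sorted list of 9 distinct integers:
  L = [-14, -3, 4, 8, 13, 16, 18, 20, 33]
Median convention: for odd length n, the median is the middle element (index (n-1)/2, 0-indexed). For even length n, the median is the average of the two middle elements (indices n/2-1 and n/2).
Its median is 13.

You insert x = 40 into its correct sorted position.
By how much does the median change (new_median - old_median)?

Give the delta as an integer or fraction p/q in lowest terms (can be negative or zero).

Answer: 3/2

Derivation:
Old median = 13
After inserting x = 40: new sorted = [-14, -3, 4, 8, 13, 16, 18, 20, 33, 40]
New median = 29/2
Delta = 29/2 - 13 = 3/2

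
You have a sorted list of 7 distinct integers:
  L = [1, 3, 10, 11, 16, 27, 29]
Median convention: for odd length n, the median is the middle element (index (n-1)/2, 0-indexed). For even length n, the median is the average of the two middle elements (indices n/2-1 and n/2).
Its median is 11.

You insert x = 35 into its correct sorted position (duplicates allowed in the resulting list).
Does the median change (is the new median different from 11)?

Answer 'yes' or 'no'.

Answer: yes

Derivation:
Old median = 11
Insert x = 35
New median = 27/2
Changed? yes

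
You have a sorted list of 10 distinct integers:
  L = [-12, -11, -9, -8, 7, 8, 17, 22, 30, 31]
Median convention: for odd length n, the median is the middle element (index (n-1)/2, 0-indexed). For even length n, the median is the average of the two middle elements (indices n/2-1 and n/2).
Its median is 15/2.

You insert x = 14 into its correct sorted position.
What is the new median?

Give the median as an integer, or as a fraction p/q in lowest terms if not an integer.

Old list (sorted, length 10): [-12, -11, -9, -8, 7, 8, 17, 22, 30, 31]
Old median = 15/2
Insert x = 14
Old length even (10). Middle pair: indices 4,5 = 7,8.
New length odd (11). New median = single middle element.
x = 14: 6 elements are < x, 4 elements are > x.
New sorted list: [-12, -11, -9, -8, 7, 8, 14, 17, 22, 30, 31]
New median = 8

Answer: 8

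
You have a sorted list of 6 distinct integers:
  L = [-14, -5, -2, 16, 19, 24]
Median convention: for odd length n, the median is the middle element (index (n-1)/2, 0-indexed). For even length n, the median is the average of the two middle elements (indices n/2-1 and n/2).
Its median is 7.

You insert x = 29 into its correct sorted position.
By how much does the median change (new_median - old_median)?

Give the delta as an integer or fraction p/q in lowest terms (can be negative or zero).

Answer: 9

Derivation:
Old median = 7
After inserting x = 29: new sorted = [-14, -5, -2, 16, 19, 24, 29]
New median = 16
Delta = 16 - 7 = 9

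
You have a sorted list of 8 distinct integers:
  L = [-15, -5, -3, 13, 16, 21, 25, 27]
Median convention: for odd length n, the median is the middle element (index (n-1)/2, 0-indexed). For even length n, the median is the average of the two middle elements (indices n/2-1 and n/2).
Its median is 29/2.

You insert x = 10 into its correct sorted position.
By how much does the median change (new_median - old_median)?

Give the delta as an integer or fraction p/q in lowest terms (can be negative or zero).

Answer: -3/2

Derivation:
Old median = 29/2
After inserting x = 10: new sorted = [-15, -5, -3, 10, 13, 16, 21, 25, 27]
New median = 13
Delta = 13 - 29/2 = -3/2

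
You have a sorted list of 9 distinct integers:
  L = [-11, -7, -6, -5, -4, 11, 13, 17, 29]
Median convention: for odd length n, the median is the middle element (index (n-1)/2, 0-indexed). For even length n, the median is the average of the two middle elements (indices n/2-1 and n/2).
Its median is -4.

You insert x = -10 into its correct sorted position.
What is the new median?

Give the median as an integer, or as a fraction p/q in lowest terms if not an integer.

Old list (sorted, length 9): [-11, -7, -6, -5, -4, 11, 13, 17, 29]
Old median = -4
Insert x = -10
Old length odd (9). Middle was index 4 = -4.
New length even (10). New median = avg of two middle elements.
x = -10: 1 elements are < x, 8 elements are > x.
New sorted list: [-11, -10, -7, -6, -5, -4, 11, 13, 17, 29]
New median = -9/2

Answer: -9/2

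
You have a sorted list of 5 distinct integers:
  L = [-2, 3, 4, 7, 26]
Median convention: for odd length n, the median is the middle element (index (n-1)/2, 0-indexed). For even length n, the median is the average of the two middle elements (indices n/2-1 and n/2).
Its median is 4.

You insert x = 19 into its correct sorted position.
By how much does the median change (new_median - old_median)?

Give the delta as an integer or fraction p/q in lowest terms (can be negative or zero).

Answer: 3/2

Derivation:
Old median = 4
After inserting x = 19: new sorted = [-2, 3, 4, 7, 19, 26]
New median = 11/2
Delta = 11/2 - 4 = 3/2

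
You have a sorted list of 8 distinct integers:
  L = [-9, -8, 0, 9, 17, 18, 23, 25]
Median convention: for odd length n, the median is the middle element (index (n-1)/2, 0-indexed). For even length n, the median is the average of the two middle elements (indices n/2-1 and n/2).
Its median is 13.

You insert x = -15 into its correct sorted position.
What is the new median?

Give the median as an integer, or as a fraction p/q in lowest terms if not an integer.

Answer: 9

Derivation:
Old list (sorted, length 8): [-9, -8, 0, 9, 17, 18, 23, 25]
Old median = 13
Insert x = -15
Old length even (8). Middle pair: indices 3,4 = 9,17.
New length odd (9). New median = single middle element.
x = -15: 0 elements are < x, 8 elements are > x.
New sorted list: [-15, -9, -8, 0, 9, 17, 18, 23, 25]
New median = 9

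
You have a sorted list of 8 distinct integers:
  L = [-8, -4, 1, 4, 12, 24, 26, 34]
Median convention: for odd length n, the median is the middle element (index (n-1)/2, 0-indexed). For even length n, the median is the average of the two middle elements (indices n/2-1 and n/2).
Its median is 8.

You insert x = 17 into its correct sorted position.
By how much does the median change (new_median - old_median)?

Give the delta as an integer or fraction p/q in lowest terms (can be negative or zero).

Answer: 4

Derivation:
Old median = 8
After inserting x = 17: new sorted = [-8, -4, 1, 4, 12, 17, 24, 26, 34]
New median = 12
Delta = 12 - 8 = 4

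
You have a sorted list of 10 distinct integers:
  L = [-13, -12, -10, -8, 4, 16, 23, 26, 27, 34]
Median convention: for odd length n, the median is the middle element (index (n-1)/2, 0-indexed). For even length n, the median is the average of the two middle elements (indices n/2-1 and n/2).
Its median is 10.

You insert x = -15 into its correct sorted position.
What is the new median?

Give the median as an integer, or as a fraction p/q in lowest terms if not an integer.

Answer: 4

Derivation:
Old list (sorted, length 10): [-13, -12, -10, -8, 4, 16, 23, 26, 27, 34]
Old median = 10
Insert x = -15
Old length even (10). Middle pair: indices 4,5 = 4,16.
New length odd (11). New median = single middle element.
x = -15: 0 elements are < x, 10 elements are > x.
New sorted list: [-15, -13, -12, -10, -8, 4, 16, 23, 26, 27, 34]
New median = 4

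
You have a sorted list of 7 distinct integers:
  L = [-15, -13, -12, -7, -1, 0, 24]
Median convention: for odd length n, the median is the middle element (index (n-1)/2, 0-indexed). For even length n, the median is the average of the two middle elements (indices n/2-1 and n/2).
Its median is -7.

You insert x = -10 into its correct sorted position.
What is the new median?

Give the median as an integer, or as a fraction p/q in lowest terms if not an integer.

Answer: -17/2

Derivation:
Old list (sorted, length 7): [-15, -13, -12, -7, -1, 0, 24]
Old median = -7
Insert x = -10
Old length odd (7). Middle was index 3 = -7.
New length even (8). New median = avg of two middle elements.
x = -10: 3 elements are < x, 4 elements are > x.
New sorted list: [-15, -13, -12, -10, -7, -1, 0, 24]
New median = -17/2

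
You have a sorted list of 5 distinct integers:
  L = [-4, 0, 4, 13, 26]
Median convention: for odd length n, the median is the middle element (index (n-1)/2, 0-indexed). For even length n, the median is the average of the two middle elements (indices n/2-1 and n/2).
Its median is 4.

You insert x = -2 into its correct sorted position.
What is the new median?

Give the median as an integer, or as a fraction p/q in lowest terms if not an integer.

Answer: 2

Derivation:
Old list (sorted, length 5): [-4, 0, 4, 13, 26]
Old median = 4
Insert x = -2
Old length odd (5). Middle was index 2 = 4.
New length even (6). New median = avg of two middle elements.
x = -2: 1 elements are < x, 4 elements are > x.
New sorted list: [-4, -2, 0, 4, 13, 26]
New median = 2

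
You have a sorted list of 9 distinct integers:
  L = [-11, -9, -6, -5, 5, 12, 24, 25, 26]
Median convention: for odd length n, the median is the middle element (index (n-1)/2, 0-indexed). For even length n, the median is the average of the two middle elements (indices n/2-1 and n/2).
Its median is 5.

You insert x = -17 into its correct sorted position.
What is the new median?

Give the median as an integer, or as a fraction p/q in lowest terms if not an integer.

Old list (sorted, length 9): [-11, -9, -6, -5, 5, 12, 24, 25, 26]
Old median = 5
Insert x = -17
Old length odd (9). Middle was index 4 = 5.
New length even (10). New median = avg of two middle elements.
x = -17: 0 elements are < x, 9 elements are > x.
New sorted list: [-17, -11, -9, -6, -5, 5, 12, 24, 25, 26]
New median = 0

Answer: 0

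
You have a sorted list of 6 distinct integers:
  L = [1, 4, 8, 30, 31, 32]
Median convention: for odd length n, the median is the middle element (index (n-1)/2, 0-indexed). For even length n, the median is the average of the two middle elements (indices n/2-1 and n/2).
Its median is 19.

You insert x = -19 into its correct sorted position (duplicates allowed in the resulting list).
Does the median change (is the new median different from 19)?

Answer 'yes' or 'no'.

Old median = 19
Insert x = -19
New median = 8
Changed? yes

Answer: yes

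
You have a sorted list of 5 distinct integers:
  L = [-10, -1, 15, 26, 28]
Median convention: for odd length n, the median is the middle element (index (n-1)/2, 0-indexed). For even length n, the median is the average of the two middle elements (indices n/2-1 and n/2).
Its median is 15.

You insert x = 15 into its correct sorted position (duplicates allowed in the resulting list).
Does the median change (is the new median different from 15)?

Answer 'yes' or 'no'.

Old median = 15
Insert x = 15
New median = 15
Changed? no

Answer: no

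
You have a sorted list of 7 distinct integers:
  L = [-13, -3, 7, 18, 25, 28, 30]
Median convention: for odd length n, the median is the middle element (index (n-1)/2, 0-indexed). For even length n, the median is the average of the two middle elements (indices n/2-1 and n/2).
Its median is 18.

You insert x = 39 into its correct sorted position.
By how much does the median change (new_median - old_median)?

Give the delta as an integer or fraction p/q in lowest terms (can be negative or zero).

Old median = 18
After inserting x = 39: new sorted = [-13, -3, 7, 18, 25, 28, 30, 39]
New median = 43/2
Delta = 43/2 - 18 = 7/2

Answer: 7/2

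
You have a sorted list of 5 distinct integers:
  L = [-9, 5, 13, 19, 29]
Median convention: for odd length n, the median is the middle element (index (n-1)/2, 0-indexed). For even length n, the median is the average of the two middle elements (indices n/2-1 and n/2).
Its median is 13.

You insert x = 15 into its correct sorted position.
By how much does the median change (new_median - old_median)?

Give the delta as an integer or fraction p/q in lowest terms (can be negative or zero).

Old median = 13
After inserting x = 15: new sorted = [-9, 5, 13, 15, 19, 29]
New median = 14
Delta = 14 - 13 = 1

Answer: 1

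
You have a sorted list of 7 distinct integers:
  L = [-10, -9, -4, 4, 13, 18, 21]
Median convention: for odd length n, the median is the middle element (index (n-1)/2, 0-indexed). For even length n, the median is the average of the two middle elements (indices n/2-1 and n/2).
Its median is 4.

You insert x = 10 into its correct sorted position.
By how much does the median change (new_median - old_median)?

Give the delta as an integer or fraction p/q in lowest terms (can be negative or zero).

Answer: 3

Derivation:
Old median = 4
After inserting x = 10: new sorted = [-10, -9, -4, 4, 10, 13, 18, 21]
New median = 7
Delta = 7 - 4 = 3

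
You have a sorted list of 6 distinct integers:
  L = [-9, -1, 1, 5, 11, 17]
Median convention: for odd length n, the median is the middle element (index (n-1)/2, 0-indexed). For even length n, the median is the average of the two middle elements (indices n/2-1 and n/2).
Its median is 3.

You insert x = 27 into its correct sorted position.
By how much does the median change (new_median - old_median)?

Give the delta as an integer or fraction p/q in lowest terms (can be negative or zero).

Answer: 2

Derivation:
Old median = 3
After inserting x = 27: new sorted = [-9, -1, 1, 5, 11, 17, 27]
New median = 5
Delta = 5 - 3 = 2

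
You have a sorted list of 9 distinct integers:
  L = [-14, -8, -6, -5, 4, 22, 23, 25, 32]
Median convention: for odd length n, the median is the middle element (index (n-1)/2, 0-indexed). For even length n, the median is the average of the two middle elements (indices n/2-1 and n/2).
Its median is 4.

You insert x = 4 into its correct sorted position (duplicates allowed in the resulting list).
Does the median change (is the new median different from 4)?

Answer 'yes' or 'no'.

Answer: no

Derivation:
Old median = 4
Insert x = 4
New median = 4
Changed? no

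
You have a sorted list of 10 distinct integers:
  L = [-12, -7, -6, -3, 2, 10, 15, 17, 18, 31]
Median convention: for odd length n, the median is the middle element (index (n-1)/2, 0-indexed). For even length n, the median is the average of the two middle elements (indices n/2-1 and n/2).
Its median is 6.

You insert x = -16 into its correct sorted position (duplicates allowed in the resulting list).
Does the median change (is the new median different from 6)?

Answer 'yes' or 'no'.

Answer: yes

Derivation:
Old median = 6
Insert x = -16
New median = 2
Changed? yes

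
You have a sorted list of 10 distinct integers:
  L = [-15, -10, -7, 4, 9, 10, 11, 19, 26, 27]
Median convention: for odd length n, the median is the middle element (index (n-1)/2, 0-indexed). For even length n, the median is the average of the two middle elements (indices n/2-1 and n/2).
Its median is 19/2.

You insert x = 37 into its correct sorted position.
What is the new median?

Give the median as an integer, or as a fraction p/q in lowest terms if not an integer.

Answer: 10

Derivation:
Old list (sorted, length 10): [-15, -10, -7, 4, 9, 10, 11, 19, 26, 27]
Old median = 19/2
Insert x = 37
Old length even (10). Middle pair: indices 4,5 = 9,10.
New length odd (11). New median = single middle element.
x = 37: 10 elements are < x, 0 elements are > x.
New sorted list: [-15, -10, -7, 4, 9, 10, 11, 19, 26, 27, 37]
New median = 10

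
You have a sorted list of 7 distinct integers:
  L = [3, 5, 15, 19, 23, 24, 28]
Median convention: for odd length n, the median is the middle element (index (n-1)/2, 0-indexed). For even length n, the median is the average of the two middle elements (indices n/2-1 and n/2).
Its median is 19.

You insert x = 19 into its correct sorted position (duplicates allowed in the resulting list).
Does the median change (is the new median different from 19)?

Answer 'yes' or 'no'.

Answer: no

Derivation:
Old median = 19
Insert x = 19
New median = 19
Changed? no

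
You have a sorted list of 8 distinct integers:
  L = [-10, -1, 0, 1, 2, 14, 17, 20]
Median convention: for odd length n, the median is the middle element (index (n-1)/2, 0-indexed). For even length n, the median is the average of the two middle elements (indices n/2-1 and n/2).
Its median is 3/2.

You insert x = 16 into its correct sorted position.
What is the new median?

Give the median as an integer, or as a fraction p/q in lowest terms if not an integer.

Old list (sorted, length 8): [-10, -1, 0, 1, 2, 14, 17, 20]
Old median = 3/2
Insert x = 16
Old length even (8). Middle pair: indices 3,4 = 1,2.
New length odd (9). New median = single middle element.
x = 16: 6 elements are < x, 2 elements are > x.
New sorted list: [-10, -1, 0, 1, 2, 14, 16, 17, 20]
New median = 2

Answer: 2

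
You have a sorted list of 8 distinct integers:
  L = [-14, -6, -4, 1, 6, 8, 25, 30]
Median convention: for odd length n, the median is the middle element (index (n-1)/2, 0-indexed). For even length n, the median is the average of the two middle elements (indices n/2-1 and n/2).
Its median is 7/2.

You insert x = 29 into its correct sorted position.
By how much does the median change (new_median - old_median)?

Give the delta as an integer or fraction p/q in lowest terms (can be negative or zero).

Old median = 7/2
After inserting x = 29: new sorted = [-14, -6, -4, 1, 6, 8, 25, 29, 30]
New median = 6
Delta = 6 - 7/2 = 5/2

Answer: 5/2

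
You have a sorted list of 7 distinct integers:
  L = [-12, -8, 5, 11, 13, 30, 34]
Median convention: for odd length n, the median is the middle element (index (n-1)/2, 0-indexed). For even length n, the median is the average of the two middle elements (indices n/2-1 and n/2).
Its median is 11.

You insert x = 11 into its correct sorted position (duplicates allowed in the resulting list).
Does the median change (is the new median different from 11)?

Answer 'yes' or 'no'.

Old median = 11
Insert x = 11
New median = 11
Changed? no

Answer: no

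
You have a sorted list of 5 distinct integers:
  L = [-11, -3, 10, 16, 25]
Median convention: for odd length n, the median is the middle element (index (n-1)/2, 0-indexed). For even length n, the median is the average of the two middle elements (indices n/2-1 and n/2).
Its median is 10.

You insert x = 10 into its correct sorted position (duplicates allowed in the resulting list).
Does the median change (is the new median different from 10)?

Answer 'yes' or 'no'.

Old median = 10
Insert x = 10
New median = 10
Changed? no

Answer: no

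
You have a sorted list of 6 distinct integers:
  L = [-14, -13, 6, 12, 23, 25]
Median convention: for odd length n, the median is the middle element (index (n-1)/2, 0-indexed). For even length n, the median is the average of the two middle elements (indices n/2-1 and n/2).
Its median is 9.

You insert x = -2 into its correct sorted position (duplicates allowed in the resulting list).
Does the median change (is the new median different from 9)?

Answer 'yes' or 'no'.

Old median = 9
Insert x = -2
New median = 6
Changed? yes

Answer: yes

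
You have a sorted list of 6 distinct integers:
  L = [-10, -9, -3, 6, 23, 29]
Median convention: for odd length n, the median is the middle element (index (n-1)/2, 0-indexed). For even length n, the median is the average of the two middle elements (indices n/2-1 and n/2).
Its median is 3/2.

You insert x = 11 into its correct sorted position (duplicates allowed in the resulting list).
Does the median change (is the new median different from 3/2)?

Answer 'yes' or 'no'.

Old median = 3/2
Insert x = 11
New median = 6
Changed? yes

Answer: yes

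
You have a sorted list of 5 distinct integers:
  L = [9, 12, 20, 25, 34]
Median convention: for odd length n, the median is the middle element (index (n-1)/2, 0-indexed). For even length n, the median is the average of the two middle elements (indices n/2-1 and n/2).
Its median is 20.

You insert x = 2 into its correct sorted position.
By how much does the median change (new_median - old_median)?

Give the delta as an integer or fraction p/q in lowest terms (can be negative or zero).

Answer: -4

Derivation:
Old median = 20
After inserting x = 2: new sorted = [2, 9, 12, 20, 25, 34]
New median = 16
Delta = 16 - 20 = -4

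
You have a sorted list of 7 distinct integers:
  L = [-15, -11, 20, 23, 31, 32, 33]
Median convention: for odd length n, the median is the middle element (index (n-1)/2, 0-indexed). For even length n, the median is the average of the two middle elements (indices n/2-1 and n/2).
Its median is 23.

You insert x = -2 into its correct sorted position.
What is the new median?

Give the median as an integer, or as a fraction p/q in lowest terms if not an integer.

Answer: 43/2

Derivation:
Old list (sorted, length 7): [-15, -11, 20, 23, 31, 32, 33]
Old median = 23
Insert x = -2
Old length odd (7). Middle was index 3 = 23.
New length even (8). New median = avg of two middle elements.
x = -2: 2 elements are < x, 5 elements are > x.
New sorted list: [-15, -11, -2, 20, 23, 31, 32, 33]
New median = 43/2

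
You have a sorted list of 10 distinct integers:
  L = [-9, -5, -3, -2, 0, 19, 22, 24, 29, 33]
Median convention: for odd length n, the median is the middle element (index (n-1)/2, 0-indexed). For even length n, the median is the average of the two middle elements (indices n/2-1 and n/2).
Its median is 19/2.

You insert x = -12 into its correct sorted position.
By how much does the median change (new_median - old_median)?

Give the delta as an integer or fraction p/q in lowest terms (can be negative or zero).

Old median = 19/2
After inserting x = -12: new sorted = [-12, -9, -5, -3, -2, 0, 19, 22, 24, 29, 33]
New median = 0
Delta = 0 - 19/2 = -19/2

Answer: -19/2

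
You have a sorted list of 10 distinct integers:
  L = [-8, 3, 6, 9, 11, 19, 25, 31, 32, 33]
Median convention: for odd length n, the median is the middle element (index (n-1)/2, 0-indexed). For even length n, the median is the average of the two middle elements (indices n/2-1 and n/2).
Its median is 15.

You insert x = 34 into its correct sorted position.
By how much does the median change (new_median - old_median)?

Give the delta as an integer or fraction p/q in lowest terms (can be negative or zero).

Answer: 4

Derivation:
Old median = 15
After inserting x = 34: new sorted = [-8, 3, 6, 9, 11, 19, 25, 31, 32, 33, 34]
New median = 19
Delta = 19 - 15 = 4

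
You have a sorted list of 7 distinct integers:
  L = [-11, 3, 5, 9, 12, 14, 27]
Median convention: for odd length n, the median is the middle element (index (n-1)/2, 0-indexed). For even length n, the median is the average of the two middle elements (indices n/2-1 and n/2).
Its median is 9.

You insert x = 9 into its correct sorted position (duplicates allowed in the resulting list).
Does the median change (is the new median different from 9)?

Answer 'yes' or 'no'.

Answer: no

Derivation:
Old median = 9
Insert x = 9
New median = 9
Changed? no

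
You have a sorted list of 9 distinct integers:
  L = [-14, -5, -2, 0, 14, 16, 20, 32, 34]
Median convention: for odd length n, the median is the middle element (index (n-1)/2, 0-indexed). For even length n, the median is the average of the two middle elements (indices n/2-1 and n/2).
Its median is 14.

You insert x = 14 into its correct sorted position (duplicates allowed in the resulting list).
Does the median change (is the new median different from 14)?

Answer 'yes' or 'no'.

Answer: no

Derivation:
Old median = 14
Insert x = 14
New median = 14
Changed? no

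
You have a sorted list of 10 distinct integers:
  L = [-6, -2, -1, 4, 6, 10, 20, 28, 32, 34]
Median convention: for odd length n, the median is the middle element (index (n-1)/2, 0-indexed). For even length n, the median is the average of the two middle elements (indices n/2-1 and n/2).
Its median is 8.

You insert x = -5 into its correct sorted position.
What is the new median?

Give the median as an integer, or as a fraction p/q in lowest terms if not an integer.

Answer: 6

Derivation:
Old list (sorted, length 10): [-6, -2, -1, 4, 6, 10, 20, 28, 32, 34]
Old median = 8
Insert x = -5
Old length even (10). Middle pair: indices 4,5 = 6,10.
New length odd (11). New median = single middle element.
x = -5: 1 elements are < x, 9 elements are > x.
New sorted list: [-6, -5, -2, -1, 4, 6, 10, 20, 28, 32, 34]
New median = 6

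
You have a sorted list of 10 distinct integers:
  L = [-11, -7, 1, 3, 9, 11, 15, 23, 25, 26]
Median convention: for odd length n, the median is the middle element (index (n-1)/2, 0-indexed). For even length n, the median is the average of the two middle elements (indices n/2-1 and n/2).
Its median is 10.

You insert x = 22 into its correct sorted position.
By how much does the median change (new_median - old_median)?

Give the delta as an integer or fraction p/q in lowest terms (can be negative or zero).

Answer: 1

Derivation:
Old median = 10
After inserting x = 22: new sorted = [-11, -7, 1, 3, 9, 11, 15, 22, 23, 25, 26]
New median = 11
Delta = 11 - 10 = 1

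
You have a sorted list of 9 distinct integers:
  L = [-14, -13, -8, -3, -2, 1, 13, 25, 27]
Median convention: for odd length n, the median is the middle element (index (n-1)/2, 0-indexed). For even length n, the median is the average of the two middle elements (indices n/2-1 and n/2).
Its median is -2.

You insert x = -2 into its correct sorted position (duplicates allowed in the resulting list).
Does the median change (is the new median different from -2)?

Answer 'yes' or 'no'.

Answer: no

Derivation:
Old median = -2
Insert x = -2
New median = -2
Changed? no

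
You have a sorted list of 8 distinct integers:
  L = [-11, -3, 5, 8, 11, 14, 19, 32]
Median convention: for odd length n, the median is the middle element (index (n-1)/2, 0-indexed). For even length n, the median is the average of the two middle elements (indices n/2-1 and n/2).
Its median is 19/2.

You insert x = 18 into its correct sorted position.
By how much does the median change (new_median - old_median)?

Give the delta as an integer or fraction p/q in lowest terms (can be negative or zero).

Answer: 3/2

Derivation:
Old median = 19/2
After inserting x = 18: new sorted = [-11, -3, 5, 8, 11, 14, 18, 19, 32]
New median = 11
Delta = 11 - 19/2 = 3/2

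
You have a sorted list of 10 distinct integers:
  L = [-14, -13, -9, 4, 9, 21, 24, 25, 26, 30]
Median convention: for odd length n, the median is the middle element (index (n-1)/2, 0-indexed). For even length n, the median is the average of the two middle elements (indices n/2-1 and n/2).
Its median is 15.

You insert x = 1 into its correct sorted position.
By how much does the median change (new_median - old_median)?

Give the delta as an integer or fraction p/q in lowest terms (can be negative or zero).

Old median = 15
After inserting x = 1: new sorted = [-14, -13, -9, 1, 4, 9, 21, 24, 25, 26, 30]
New median = 9
Delta = 9 - 15 = -6

Answer: -6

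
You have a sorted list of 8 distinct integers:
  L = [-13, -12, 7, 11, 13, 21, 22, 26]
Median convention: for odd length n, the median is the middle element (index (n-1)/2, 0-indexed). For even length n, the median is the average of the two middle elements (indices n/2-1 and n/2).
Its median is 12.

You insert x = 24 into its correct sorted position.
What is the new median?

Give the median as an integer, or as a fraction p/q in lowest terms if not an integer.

Old list (sorted, length 8): [-13, -12, 7, 11, 13, 21, 22, 26]
Old median = 12
Insert x = 24
Old length even (8). Middle pair: indices 3,4 = 11,13.
New length odd (9). New median = single middle element.
x = 24: 7 elements are < x, 1 elements are > x.
New sorted list: [-13, -12, 7, 11, 13, 21, 22, 24, 26]
New median = 13

Answer: 13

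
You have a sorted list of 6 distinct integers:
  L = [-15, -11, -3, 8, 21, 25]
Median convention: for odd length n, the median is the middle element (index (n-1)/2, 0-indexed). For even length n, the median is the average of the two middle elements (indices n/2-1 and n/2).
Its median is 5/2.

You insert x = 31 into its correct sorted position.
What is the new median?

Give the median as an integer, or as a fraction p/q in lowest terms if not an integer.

Answer: 8

Derivation:
Old list (sorted, length 6): [-15, -11, -3, 8, 21, 25]
Old median = 5/2
Insert x = 31
Old length even (6). Middle pair: indices 2,3 = -3,8.
New length odd (7). New median = single middle element.
x = 31: 6 elements are < x, 0 elements are > x.
New sorted list: [-15, -11, -3, 8, 21, 25, 31]
New median = 8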